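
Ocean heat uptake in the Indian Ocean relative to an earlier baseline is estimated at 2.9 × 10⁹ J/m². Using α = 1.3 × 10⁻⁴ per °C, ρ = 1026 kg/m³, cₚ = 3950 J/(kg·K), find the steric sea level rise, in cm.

Δh ≈ 9.3 cm

Δh = αQ/(ρcₚ) = 1.3×10⁻⁴ × 2.9×10⁹ / (1026 × 3950) ≈ 0.093024 m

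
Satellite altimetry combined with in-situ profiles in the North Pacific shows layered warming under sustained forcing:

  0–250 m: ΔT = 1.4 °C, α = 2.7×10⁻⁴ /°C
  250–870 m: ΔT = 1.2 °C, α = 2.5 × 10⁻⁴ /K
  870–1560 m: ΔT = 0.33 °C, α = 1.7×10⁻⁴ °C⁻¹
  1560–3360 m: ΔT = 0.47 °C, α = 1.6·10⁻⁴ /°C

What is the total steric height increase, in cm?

45 cm of thermosteric rise

0–250 m: 2.7×10⁻⁴ × 1.4 × 250 = 0.09450 m
2.5×10⁻⁴ × 620 × 1.2 = 0.18600 m
Layer 3: 690 × 0.33 × 1.7×10⁻⁴ = 0.038709 m
0.47 × 1800 × 1.6×10⁻⁴ = 0.13536 m
Δh = 0.09450 + 0.18600 + 0.038709 + 0.13536 = 0.454569 m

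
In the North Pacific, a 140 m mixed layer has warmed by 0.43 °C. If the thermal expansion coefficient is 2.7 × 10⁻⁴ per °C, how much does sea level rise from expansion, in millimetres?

Δh ≈ 16.3 mm

Δh = αΔT·H = 2.7×10⁻⁴ × 0.43 × 140 = 0.016254 m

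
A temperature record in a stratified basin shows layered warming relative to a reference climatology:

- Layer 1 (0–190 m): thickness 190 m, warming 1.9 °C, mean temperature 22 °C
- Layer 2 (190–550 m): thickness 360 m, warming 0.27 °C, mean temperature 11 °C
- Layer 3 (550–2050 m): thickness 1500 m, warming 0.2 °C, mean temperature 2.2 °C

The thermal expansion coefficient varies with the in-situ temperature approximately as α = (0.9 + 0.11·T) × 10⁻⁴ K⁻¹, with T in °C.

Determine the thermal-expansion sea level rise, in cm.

Layer 1: α = (0.9 + 0.11×22)×10⁻⁴ = 3.32×10⁻⁴ K⁻¹
Layer 2: α = (0.9 + 0.11×11)×10⁻⁴ = 2.11×10⁻⁴ K⁻¹
Layer 3: α = (0.9 + 0.11×2.2)×10⁻⁴ = 1.142×10⁻⁴ K⁻¹
0–190 m: 3.32×10⁻⁴ × 1.9 × 190 = 0.119852 m
190–550 m: 0.27 × 360 × 2.11×10⁻⁴ = 0.0205092 m
1500 × 1.142×10⁻⁴ × 0.2 = 0.03426 m
Δh = 0.119852 + 0.0205092 + 0.03426 = 0.1746212 m

Δh ≈ 17 cm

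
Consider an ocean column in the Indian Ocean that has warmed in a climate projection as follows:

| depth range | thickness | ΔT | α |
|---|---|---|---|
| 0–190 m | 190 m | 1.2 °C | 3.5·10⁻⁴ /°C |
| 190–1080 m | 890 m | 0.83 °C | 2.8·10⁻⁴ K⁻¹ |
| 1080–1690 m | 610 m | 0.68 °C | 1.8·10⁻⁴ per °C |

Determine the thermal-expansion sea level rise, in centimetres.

0–190 m: 1.2 × 190 × 3.5×10⁻⁴ = 0.07980 m
190–1080 m: 0.83 × 2.8×10⁻⁴ × 890 = 0.206836 m
610 × 1.8×10⁻⁴ × 0.68 = 0.074664 m
Δh = 0.07980 + 0.206836 + 0.074664 = 0.36130 m ≈ 36 cm

Δh = 36 cm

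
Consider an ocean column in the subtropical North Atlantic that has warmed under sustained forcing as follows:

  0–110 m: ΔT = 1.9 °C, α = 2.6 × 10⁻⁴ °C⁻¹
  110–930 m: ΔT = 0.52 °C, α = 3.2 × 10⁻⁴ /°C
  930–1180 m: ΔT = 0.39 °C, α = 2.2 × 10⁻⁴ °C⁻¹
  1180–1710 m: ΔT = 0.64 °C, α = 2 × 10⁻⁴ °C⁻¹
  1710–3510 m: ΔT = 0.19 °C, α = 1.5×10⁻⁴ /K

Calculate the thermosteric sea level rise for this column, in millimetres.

0–110 m: 1.9 × 2.6×10⁻⁴ × 110 = 0.05434 m
0.52 × 820 × 3.2×10⁻⁴ = 0.136448 m
930–1180 m: 2.2×10⁻⁴ × 250 × 0.39 = 0.02145 m
Layer 4: 2×10⁻⁴ × 0.64 × 530 = 0.06784 m
1.5×10⁻⁴ × 0.19 × 1800 = 0.05130 m
Δh = 0.05434 + 0.136448 + 0.02145 + 0.06784 + 0.05130 = 0.331378 m

Δh = 331 mm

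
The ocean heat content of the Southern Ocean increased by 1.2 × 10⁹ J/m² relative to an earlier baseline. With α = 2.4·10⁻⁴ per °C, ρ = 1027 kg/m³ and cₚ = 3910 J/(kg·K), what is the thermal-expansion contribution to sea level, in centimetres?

Δh = αQ/(ρcₚ) = 2.4×10⁻⁴ × 1.2×10⁹ / (1027 × 3910) ≈ 0.071721 m

Δh = 7.2 cm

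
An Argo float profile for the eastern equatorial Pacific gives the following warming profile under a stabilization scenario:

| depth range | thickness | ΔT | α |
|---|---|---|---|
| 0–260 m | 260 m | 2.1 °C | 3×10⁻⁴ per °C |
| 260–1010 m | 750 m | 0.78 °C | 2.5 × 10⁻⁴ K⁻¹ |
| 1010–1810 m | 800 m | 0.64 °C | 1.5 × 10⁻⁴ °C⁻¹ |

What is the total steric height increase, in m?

Layer 1: 2.1 × 3×10⁻⁴ × 260 = 0.16380 m
260–1010 m: 0.78 × 2.5×10⁻⁴ × 750 = 0.14625 m
1010–1810 m: 1.5×10⁻⁴ × 0.64 × 800 = 0.07680 m
Δh = 0.16380 + 0.14625 + 0.07680 = 0.38685 m ≈ 0.387 m

0.387 m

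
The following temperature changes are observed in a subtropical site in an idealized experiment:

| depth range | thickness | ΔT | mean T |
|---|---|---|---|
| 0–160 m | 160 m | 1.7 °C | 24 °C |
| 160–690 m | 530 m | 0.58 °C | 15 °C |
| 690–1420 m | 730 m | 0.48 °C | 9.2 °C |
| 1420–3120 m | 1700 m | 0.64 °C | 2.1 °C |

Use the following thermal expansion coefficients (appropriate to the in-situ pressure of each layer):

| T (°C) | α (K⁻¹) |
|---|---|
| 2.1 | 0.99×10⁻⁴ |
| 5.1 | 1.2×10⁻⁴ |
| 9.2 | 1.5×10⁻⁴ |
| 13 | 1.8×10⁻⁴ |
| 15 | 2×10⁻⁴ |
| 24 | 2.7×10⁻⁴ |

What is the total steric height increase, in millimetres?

about 300 mm

Layer 1 at 24 °C → α = 2.7×10⁻⁴ K⁻¹
Layer 2 at 15 °C → α = 2×10⁻⁴ K⁻¹
Layer 3 at 9.2 °C → α = 1.5×10⁻⁴ K⁻¹
Layer 4 at 2.1 °C → α = 0.99×10⁻⁴ K⁻¹
0–160 m: 2.7×10⁻⁴ × 1.7 × 160 = 0.07344 m
160–690 m: 0.58 × 2×10⁻⁴ × 530 = 0.06148 m
1.5×10⁻⁴ × 730 × 0.48 = 0.05256 m
Layer 4: 0.64 × 0.99×10⁻⁴ × 1700 = 0.107712 m
Δh = 0.07344 + 0.06148 + 0.05256 + 0.107712 = 0.295192 m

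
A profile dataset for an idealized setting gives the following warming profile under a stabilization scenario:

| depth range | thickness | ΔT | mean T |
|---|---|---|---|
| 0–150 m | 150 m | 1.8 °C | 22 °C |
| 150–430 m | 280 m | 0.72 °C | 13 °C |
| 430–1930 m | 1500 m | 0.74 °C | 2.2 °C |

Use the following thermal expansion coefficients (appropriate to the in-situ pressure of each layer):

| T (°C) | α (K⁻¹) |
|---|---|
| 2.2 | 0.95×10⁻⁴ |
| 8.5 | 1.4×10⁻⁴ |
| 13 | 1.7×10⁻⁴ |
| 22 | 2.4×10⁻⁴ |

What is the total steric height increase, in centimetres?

20.5 cm

Layer 1 at 22 °C → α = 2.4×10⁻⁴ K⁻¹
Layer 2 at 13 °C → α = 1.7×10⁻⁴ K⁻¹
Layer 3 at 2.2 °C → α = 0.95×10⁻⁴ K⁻¹
Layer 1: 2.4×10⁻⁴ × 150 × 1.8 = 0.06480 m
150–430 m: 0.72 × 1.7×10⁻⁴ × 280 = 0.034272 m
0.95×10⁻⁴ × 0.74 × 1500 = 0.10545 m
Δh = 0.06480 + 0.034272 + 0.10545 = 0.204522 m ≈ 20.5 cm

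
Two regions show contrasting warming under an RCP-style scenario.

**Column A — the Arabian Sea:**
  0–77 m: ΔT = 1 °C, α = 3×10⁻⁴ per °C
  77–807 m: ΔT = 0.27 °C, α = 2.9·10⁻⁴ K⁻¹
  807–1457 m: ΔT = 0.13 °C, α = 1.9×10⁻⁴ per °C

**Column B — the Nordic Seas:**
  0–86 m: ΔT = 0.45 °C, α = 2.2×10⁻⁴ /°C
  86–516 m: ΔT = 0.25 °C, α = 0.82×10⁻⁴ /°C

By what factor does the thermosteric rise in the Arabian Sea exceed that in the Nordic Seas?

5.6

A Layer 1: 77 × 1 × 3×10⁻⁴ = 0.02310 m
A 77–807 m: 2.9×10⁻⁴ × 0.27 × 730 = 0.057159 m
A Layer 3: 650 × 0.13 × 1.9×10⁻⁴ = 0.016055 m
A total: 0.096314 m
B 2.2×10⁻⁴ × 0.45 × 86 = 0.008514 m
B Layer 2: 0.25 × 0.82×10⁻⁴ × 430 = 0.008815 m
B total: 0.017329 m
Ratio: 0.096314 / 0.017329 ≈ 5.558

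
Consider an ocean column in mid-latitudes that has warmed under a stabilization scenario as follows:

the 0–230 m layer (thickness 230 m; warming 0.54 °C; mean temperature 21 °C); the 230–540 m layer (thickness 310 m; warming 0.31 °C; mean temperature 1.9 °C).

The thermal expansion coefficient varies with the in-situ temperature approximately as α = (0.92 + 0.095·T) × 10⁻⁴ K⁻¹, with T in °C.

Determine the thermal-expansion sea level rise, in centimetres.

Δh = 4.7 cm

Layer 1: α = (0.92 + 0.095×21)×10⁻⁴ = 2.915×10⁻⁴ K⁻¹
Layer 2: α = (0.92 + 0.095×1.9)×10⁻⁴ = 1.1005×10⁻⁴ K⁻¹
230 × 2.915×10⁻⁴ × 0.54 = 0.0362043 m
1.1005×10⁻⁴ × 310 × 0.31 = 0.010575805 m
Δh = 0.0362043 + 0.010575805 = 0.046780105 m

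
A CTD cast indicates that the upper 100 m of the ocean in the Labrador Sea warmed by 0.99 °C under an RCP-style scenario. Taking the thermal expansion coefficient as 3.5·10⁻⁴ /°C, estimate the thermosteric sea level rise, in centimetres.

Δh = αΔT·H = 3.5×10⁻⁴ × 0.99 × 100 = 0.03465 m

3.47 cm of thermosteric rise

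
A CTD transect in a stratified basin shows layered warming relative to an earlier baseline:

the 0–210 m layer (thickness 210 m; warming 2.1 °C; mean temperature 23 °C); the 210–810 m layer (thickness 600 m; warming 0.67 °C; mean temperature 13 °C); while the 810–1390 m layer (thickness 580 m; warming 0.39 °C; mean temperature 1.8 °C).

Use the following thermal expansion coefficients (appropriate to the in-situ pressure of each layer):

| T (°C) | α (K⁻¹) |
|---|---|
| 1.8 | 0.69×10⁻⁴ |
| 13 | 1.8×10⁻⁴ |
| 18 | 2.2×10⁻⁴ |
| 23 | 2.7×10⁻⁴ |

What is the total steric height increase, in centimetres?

Layer 1 at 23 °C → α = 2.7×10⁻⁴ K⁻¹
Layer 2 at 13 °C → α = 1.8×10⁻⁴ K⁻¹
Layer 3 at 1.8 °C → α = 0.69×10⁻⁴ K⁻¹
2.1 × 2.7×10⁻⁴ × 210 = 0.11907 m
Layer 2: 600 × 0.67 × 1.8×10⁻⁴ = 0.07236 m
Layer 3: 0.39 × 0.69×10⁻⁴ × 580 = 0.0156078 m
Δh = 0.11907 + 0.07236 + 0.0156078 = 0.2070378 m

Δh = 20.7 cm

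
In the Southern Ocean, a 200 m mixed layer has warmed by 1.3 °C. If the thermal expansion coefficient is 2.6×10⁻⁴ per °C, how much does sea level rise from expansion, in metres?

Δh = 0.0676 m

Δh = αΔT·H = 2.6×10⁻⁴ × 1.3 × 200 = 0.06760 m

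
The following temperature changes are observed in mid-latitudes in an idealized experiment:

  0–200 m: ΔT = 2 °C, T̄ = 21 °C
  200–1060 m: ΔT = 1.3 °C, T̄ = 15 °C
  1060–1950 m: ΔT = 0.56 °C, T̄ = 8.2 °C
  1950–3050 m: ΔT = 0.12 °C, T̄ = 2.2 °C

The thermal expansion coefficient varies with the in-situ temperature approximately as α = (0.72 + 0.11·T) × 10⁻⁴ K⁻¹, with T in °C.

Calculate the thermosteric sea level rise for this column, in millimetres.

Layer 1: α = (0.72 + 0.11×21)×10⁻⁴ = 3.03×10⁻⁴ K⁻¹
Layer 2: α = (0.72 + 0.11×15)×10⁻⁴ = 2.37×10⁻⁴ K⁻¹
Layer 3: α = (0.72 + 0.11×8.2)×10⁻⁴ = 1.622×10⁻⁴ K⁻¹
Layer 4: α = (0.72 + 0.11×2.2)×10⁻⁴ = 0.962×10⁻⁴ K⁻¹
0–200 m: 200 × 2 × 3.03×10⁻⁴ = 0.12120 m
1.3 × 860 × 2.37×10⁻⁴ = 0.264966 m
890 × 0.56 × 1.622×10⁻⁴ = 0.08084048 m
Layer 4: 0.962×10⁻⁴ × 1100 × 0.12 = 0.0126984 m
Δh = 0.12120 + 0.264966 + 0.08084048 + 0.0126984 = 0.47970488 m

480 mm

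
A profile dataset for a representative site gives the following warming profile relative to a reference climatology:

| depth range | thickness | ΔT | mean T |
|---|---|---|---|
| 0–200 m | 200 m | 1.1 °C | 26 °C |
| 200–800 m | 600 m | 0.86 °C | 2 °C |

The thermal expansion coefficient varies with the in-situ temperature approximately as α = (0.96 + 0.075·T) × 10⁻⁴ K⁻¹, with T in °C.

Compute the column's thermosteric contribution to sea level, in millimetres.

Δh ≈ 120 mm

Layer 1: α = (0.96 + 0.075×26)×10⁻⁴ = 2.91×10⁻⁴ K⁻¹
Layer 2: α = (0.96 + 0.075×2)×10⁻⁴ = 1.11×10⁻⁴ K⁻¹
0–200 m: 1.1 × 2.91×10⁻⁴ × 200 = 0.06402 m
200–800 m: 600 × 0.86 × 1.11×10⁻⁴ = 0.057276 m
Δh = 0.06402 + 0.057276 = 0.121296 m ≈ 120 mm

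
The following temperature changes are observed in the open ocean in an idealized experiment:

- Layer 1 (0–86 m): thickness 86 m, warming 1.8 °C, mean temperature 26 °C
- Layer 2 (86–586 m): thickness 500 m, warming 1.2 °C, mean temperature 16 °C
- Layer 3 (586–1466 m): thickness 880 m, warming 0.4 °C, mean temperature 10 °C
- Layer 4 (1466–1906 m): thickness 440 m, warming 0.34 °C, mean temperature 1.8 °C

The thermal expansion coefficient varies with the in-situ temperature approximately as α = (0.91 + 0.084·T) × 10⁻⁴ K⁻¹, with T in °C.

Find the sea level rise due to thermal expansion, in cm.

26.1 cm

Layer 1: α = (0.91 + 0.084×26)×10⁻⁴ = 3.094×10⁻⁴ K⁻¹
Layer 2: α = (0.91 + 0.084×16)×10⁻⁴ = 2.254×10⁻⁴ K⁻¹
Layer 3: α = (0.91 + 0.084×10)×10⁻⁴ = 1.75×10⁻⁴ K⁻¹
Layer 4: α = (0.91 + 0.084×1.8)×10⁻⁴ = 1.0612×10⁻⁴ K⁻¹
Layer 1: 3.094×10⁻⁴ × 86 × 1.8 = 0.04789512 m
86–586 m: 1.2 × 500 × 2.254×10⁻⁴ = 0.13524 m
586–1466 m: 1.75×10⁻⁴ × 0.4 × 880 = 0.06160 m
440 × 1.0612×10⁻⁴ × 0.34 = 0.015875552 m
Δh = 0.04789512 + 0.13524 + 0.06160 + 0.015875552 = 0.260610672 m ≈ 26.1 cm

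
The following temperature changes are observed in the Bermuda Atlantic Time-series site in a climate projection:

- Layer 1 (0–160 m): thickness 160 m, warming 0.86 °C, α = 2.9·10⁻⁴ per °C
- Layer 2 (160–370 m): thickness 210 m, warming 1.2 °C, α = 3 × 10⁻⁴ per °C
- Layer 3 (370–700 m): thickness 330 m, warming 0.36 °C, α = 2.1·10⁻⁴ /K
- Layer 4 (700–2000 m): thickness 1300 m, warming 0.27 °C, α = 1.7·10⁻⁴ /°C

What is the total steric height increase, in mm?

Layer 1: 2.9×10⁻⁴ × 160 × 0.86 = 0.039904 m
160–370 m: 3×10⁻⁴ × 210 × 1.2 = 0.07560 m
330 × 2.1×10⁻⁴ × 0.36 = 0.024948 m
Layer 4: 1300 × 0.27 × 1.7×10⁻⁴ = 0.05967 m
Δh = 0.039904 + 0.07560 + 0.024948 + 0.05967 = 0.200122 m ≈ 200 mm

Δh ≈ 200 mm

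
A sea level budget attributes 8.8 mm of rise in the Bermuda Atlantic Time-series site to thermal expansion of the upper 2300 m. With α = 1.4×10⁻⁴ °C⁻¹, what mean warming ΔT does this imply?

about 0.027 K

ΔT = Δh/(αH) = 0.0088 / (1.4×10⁻⁴ × 2300) ≈ 0.02733 K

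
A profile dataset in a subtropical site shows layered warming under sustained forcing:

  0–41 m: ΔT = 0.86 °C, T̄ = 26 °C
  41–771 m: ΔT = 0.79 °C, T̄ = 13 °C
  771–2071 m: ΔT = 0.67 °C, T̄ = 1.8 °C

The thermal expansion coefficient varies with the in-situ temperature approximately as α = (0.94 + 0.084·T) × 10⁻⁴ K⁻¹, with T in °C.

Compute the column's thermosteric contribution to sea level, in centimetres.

Layer 1: α = (0.94 + 0.084×26)×10⁻⁴ = 3.124×10⁻⁴ K⁻¹
Layer 2: α = (0.94 + 0.084×13)×10⁻⁴ = 2.032×10⁻⁴ K⁻¹
Layer 3: α = (0.94 + 0.084×1.8)×10⁻⁴ = 1.0912×10⁻⁴ K⁻¹
0.86 × 3.124×10⁻⁴ × 41 = 0.011015224 m
41–771 m: 0.79 × 2.032×10⁻⁴ × 730 = 0.11718544 m
1300 × 0.67 × 1.0912×10⁻⁴ = 0.09504352 m
Δh = 0.011015224 + 0.11718544 + 0.09504352 = 0.223244184 m

Δh = 22 cm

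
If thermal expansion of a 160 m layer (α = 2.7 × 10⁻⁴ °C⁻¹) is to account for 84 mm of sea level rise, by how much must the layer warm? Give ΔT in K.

1.94 K

ΔT = Δh/(αH) = 0.084 / (2.7×10⁻⁴ × 160) ≈ 1.944 K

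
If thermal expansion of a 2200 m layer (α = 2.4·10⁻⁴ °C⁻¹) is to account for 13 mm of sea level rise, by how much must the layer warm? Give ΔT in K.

ΔT = Δh/(αH) = 0.013 / (2.4×10⁻⁴ × 2200) ≈ 0.02462 K

about 0.0246 K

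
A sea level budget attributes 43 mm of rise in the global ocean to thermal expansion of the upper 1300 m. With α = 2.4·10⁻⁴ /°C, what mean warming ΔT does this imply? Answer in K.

ΔT = Δh/(αH) = 0.043 / (2.4×10⁻⁴ × 1300) ≈ 0.1378 K

ΔT ≈ 0.14 K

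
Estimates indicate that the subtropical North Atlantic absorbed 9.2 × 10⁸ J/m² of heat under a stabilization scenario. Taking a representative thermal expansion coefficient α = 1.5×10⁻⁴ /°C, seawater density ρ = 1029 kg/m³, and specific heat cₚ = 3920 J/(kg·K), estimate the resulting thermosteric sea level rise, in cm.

Δh = αQ/(ρcₚ) = 1.5×10⁻⁴ × 9.2×10⁸ / (1029 × 3920) ≈ 0.034212 m

Δh = 3.4 cm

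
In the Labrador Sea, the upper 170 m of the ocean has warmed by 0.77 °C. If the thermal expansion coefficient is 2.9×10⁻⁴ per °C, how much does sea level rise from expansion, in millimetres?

38 mm

Δh = αΔT·H = 2.9×10⁻⁴ × 0.77 × 170 = 0.037961 m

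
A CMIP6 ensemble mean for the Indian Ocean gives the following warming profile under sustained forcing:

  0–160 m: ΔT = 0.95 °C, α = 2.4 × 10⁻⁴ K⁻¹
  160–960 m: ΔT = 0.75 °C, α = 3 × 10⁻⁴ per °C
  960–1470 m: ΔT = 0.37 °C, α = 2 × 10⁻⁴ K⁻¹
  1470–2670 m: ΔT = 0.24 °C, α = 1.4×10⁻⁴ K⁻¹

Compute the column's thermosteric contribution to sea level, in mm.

Layer 1: 160 × 2.4×10⁻⁴ × 0.95 = 0.03648 m
160–960 m: 800 × 0.75 × 3×10⁻⁴ = 0.18000 m
Layer 3: 510 × 0.37 × 2×10⁻⁴ = 0.03774 m
1200 × 1.4×10⁻⁴ × 0.24 = 0.04032 m
Δh = 0.03648 + 0.18000 + 0.03774 + 0.04032 = 0.29454 m ≈ 290 mm

about 290 mm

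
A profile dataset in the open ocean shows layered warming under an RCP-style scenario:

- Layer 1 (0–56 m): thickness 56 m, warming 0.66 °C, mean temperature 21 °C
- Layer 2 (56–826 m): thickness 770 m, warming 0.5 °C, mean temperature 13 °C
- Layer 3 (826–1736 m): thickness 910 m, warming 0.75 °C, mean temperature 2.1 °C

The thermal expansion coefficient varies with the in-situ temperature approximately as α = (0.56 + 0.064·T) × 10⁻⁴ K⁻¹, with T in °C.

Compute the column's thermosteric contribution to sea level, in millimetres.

Layer 1: α = (0.56 + 0.064×21)×10⁻⁴ = 1.904×10⁻⁴ K⁻¹
Layer 2: α = (0.56 + 0.064×13)×10⁻⁴ = 1.392×10⁻⁴ K⁻¹
Layer 3: α = (0.56 + 0.064×2.1)×10⁻⁴ = 0.6944×10⁻⁴ K⁻¹
Layer 1: 1.904×10⁻⁴ × 0.66 × 56 = 0.007037184 m
1.392×10⁻⁴ × 0.5 × 770 = 0.053592 m
Layer 3: 0.6944×10⁻⁴ × 0.75 × 910 = 0.0473928 m
Δh = 0.007037184 + 0.053592 + 0.0473928 = 0.108021984 m ≈ 110 mm

Δh ≈ 110 mm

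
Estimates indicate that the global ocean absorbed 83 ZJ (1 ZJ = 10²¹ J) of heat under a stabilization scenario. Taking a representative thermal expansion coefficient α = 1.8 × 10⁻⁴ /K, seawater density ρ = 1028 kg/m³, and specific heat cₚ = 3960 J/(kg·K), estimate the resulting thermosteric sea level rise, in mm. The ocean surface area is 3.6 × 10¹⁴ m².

Per unit area: Q = 83×10²¹ / (3.6×10¹⁴) ≈ 2.306×10⁸ J/m²
Δh = αQ/(ρcₚ) = 1.8×10⁻⁴ × 2.306×10⁸ / (1028 × 3960) ≈ 0.010196 m

10.2 mm of thermosteric rise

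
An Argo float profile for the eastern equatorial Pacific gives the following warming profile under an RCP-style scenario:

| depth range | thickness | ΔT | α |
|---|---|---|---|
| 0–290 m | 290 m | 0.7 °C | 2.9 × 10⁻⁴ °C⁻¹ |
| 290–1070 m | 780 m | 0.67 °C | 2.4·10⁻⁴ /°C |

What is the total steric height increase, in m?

2.9×10⁻⁴ × 290 × 0.7 = 0.05887 m
2.4×10⁻⁴ × 0.67 × 780 = 0.125424 m
Δh = 0.05887 + 0.125424 = 0.184294 m

0.184 m of thermosteric rise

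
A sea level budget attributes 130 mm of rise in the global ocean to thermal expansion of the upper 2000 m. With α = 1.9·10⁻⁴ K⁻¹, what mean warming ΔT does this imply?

about 0.34 °C

ΔT = Δh/(αH) = 0.13 / (1.9×10⁻⁴ × 2000) ≈ 0.3421 °C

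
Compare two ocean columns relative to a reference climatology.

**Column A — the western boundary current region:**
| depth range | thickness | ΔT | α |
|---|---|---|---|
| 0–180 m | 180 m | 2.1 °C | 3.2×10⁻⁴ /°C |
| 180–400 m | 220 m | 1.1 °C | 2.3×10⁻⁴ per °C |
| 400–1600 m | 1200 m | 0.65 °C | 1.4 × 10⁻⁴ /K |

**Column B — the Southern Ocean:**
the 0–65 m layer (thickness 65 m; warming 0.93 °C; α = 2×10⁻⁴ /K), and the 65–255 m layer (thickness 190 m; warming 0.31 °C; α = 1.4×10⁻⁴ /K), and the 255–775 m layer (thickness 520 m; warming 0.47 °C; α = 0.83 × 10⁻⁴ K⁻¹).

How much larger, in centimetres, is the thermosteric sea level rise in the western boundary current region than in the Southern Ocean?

A Layer 1: 3.2×10⁻⁴ × 2.1 × 180 = 0.12096 m
A 180–400 m: 2.3×10⁻⁴ × 220 × 1.1 = 0.05566 m
A 400–1600 m: 1200 × 1.4×10⁻⁴ × 0.65 = 0.10920 m
A total: 0.28582 m
B 65 × 0.93 × 2×10⁻⁴ = 0.01209 m
B 65–255 m: 190 × 1.4×10⁻⁴ × 0.31 = 0.008246 m
B Layer 3: 0.47 × 0.83×10⁻⁴ × 520 = 0.0202852 m
B total: 0.0406212 m
Difference: 0.28582 − 0.0406212 = 0.2451988 m

25 cm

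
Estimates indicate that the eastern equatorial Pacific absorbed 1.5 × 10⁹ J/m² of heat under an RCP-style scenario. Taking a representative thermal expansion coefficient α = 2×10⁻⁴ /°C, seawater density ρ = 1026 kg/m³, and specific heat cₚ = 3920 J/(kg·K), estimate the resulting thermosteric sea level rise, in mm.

74.6 mm of thermosteric rise

Δh = αQ/(ρcₚ) = 2×10⁻⁴ × 1.5×10⁹ / (1026 × 3920) ≈ 0.074591 m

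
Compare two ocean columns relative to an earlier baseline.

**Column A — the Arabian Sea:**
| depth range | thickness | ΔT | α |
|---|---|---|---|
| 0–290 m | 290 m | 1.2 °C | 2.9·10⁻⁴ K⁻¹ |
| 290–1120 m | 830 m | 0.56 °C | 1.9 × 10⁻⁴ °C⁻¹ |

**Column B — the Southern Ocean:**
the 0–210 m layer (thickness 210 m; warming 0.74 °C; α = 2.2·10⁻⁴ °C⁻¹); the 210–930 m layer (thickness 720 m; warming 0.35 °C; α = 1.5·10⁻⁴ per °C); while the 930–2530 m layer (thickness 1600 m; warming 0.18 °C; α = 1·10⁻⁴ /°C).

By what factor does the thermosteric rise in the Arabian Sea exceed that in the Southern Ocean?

a factor of 1.88

A Layer 1: 2.9×10⁻⁴ × 290 × 1.2 = 0.10092 m
A Layer 2: 830 × 0.56 × 1.9×10⁻⁴ = 0.088312 m
A total: 0.189232 m
B Layer 1: 210 × 0.74 × 2.2×10⁻⁴ = 0.034188 m
B 210–930 m: 720 × 0.35 × 1.5×10⁻⁴ = 0.03780 m
B Layer 3: 1×10⁻⁴ × 0.18 × 1600 = 0.02880 m
B total: 0.100788 m
Ratio: 0.189232 / 0.100788 ≈ 1.878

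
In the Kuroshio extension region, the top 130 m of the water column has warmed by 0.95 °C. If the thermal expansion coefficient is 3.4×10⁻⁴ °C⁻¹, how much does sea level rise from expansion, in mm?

Δh = 42 mm

Δh = αΔT·H = 3.4×10⁻⁴ × 0.95 × 130 = 0.04199 m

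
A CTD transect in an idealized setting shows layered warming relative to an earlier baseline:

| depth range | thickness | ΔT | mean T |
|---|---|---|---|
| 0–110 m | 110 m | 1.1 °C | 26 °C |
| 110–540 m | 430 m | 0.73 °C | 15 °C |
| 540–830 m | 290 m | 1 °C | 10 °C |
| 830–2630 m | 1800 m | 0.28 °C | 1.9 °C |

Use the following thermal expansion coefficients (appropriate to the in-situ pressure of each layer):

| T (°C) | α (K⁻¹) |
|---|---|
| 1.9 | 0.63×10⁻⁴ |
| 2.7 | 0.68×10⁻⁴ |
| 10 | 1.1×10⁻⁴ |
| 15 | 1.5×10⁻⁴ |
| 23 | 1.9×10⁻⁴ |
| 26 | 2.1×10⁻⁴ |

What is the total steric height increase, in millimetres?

Layer 1 at 26 °C → α = 2.1×10⁻⁴ K⁻¹
Layer 2 at 15 °C → α = 1.5×10⁻⁴ K⁻¹
Layer 3 at 10 °C → α = 1.1×10⁻⁴ K⁻¹
Layer 4 at 1.9 °C → α = 0.63×10⁻⁴ K⁻¹
1.1 × 110 × 2.1×10⁻⁴ = 0.02541 m
110–540 m: 0.73 × 1.5×10⁻⁴ × 430 = 0.047085 m
540–830 m: 1 × 1.1×10⁻⁴ × 290 = 0.03190 m
0.28 × 1800 × 0.63×10⁻⁴ = 0.031752 m
Δh = 0.02541 + 0.047085 + 0.03190 + 0.031752 = 0.136147 m

136 mm of thermosteric rise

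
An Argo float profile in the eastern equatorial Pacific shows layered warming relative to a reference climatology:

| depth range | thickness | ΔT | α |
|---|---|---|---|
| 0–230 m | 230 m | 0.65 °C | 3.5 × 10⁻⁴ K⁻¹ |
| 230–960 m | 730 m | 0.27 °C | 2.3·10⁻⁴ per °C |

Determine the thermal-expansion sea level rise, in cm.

0–230 m: 3.5×10⁻⁴ × 0.65 × 230 = 0.052325 m
2.3×10⁻⁴ × 0.27 × 730 = 0.045333 m
Δh = 0.052325 + 0.045333 = 0.097658 m

Δh = 9.77 cm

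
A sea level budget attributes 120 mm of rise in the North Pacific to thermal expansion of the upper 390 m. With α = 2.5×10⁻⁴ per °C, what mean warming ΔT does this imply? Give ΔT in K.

1.23 K

ΔT = Δh/(αH) = 0.12 / (2.5×10⁻⁴ × 390) ≈ 1.231 K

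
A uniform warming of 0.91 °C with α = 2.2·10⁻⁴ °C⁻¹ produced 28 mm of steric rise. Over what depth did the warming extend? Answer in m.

H = Δh/(αΔT) = 0.028 / (2.2×10⁻⁴ × 0.91) ≈ 139.9 m

H ≈ 140 m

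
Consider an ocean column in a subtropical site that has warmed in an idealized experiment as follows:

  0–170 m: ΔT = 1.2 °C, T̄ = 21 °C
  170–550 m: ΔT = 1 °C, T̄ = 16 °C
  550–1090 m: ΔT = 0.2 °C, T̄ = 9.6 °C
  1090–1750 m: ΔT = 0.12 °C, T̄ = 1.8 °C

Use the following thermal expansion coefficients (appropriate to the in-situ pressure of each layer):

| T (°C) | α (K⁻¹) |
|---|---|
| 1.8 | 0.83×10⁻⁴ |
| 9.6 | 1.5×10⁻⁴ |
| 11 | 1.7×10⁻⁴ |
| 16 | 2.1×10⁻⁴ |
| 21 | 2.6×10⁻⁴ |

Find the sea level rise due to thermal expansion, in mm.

Layer 1 at 21 °C → α = 2.6×10⁻⁴ K⁻¹
Layer 2 at 16 °C → α = 2.1×10⁻⁴ K⁻¹
Layer 3 at 9.6 °C → α = 1.5×10⁻⁴ K⁻¹
Layer 4 at 1.8 °C → α = 0.83×10⁻⁴ K⁻¹
0–170 m: 170 × 2.6×10⁻⁴ × 1.2 = 0.05304 m
Layer 2: 2.1×10⁻⁴ × 1 × 380 = 0.07980 m
Layer 3: 540 × 1.5×10⁻⁴ × 0.2 = 0.01620 m
1090–1750 m: 660 × 0.12 × 0.83×10⁻⁴ = 0.0065736 m
Δh = 0.05304 + 0.07980 + 0.01620 + 0.0065736 = 0.1556136 m ≈ 156 mm

about 156 mm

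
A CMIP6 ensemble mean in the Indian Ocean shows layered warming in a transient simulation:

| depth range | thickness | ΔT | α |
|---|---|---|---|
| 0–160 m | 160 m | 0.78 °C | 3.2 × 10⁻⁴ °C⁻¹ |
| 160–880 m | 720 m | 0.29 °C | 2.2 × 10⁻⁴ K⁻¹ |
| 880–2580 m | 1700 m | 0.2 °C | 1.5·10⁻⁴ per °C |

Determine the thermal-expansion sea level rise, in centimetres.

Δh = 13.7 cm

Layer 1: 0.78 × 3.2×10⁻⁴ × 160 = 0.039936 m
Layer 2: 0.29 × 2.2×10⁻⁴ × 720 = 0.045936 m
Layer 3: 1.5×10⁻⁴ × 0.2 × 1700 = 0.05100 m
Δh = 0.039936 + 0.045936 + 0.05100 = 0.136872 m ≈ 13.7 cm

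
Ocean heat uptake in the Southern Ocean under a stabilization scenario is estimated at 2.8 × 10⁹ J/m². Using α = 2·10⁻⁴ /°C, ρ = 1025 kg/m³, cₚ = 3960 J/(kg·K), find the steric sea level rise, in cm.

Δh = αQ/(ρcₚ) = 2×10⁻⁴ × 2.8×10⁹ / (1025 × 3960) ≈ 0.13797 m

Δh = 13.8 cm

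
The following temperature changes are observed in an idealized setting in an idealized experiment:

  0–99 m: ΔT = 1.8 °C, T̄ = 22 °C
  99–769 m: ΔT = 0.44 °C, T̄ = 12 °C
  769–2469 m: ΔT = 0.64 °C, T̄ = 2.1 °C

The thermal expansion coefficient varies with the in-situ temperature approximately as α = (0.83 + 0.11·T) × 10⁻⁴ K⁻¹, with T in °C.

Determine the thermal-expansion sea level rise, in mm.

Layer 1: α = (0.83 + 0.11×22)×10⁻⁴ = 3.25×10⁻⁴ K⁻¹
Layer 2: α = (0.83 + 0.11×12)×10⁻⁴ = 2.15×10⁻⁴ K⁻¹
Layer 3: α = (0.83 + 0.11×2.1)×10⁻⁴ = 1.061×10⁻⁴ K⁻¹
Layer 1: 1.8 × 99 × 3.25×10⁻⁴ = 0.057915 m
Layer 2: 670 × 2.15×10⁻⁴ × 0.44 = 0.063382 m
769–2469 m: 1.061×10⁻⁴ × 1700 × 0.64 = 0.1154368 m
Δh = 0.057915 + 0.063382 + 0.1154368 = 0.2367338 m

240 mm of thermosteric rise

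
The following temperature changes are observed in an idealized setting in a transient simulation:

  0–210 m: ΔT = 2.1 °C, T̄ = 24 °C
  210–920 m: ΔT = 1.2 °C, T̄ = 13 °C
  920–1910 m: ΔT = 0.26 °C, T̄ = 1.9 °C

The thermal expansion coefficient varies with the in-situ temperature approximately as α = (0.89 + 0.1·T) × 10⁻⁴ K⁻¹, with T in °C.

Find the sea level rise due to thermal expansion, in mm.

359 mm of thermosteric rise

Layer 1: α = (0.89 + 0.1×24)×10⁻⁴ = 3.29×10⁻⁴ K⁻¹
Layer 2: α = (0.89 + 0.1×13)×10⁻⁴ = 2.19×10⁻⁴ K⁻¹
Layer 3: α = (0.89 + 0.1×1.9)×10⁻⁴ = 1.08×10⁻⁴ K⁻¹
Layer 1: 3.29×10⁻⁴ × 2.1 × 210 = 0.145089 m
Layer 2: 2.19×10⁻⁴ × 710 × 1.2 = 0.186588 m
1.08×10⁻⁴ × 990 × 0.26 = 0.0277992 m
Δh = 0.145089 + 0.186588 + 0.0277992 = 0.3594762 m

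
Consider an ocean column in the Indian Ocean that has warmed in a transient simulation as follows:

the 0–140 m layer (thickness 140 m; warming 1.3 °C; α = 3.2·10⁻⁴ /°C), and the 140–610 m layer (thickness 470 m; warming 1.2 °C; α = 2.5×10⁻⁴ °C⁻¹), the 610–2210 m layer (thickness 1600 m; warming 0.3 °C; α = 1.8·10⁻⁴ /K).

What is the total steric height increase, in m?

Δh ≈ 0.286 m

1.3 × 140 × 3.2×10⁻⁴ = 0.05824 m
470 × 1.2 × 2.5×10⁻⁴ = 0.14100 m
610–2210 m: 0.3 × 1600 × 1.8×10⁻⁴ = 0.08640 m
Δh = 0.05824 + 0.14100 + 0.08640 = 0.28564 m ≈ 0.286 m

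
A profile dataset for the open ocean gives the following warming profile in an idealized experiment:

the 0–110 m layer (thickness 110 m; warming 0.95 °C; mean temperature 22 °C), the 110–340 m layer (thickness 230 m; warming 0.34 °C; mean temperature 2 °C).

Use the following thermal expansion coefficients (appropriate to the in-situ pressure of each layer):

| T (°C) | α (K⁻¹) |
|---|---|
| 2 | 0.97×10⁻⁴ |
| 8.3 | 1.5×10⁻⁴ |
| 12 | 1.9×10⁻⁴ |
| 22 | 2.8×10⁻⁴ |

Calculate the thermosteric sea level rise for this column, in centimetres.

3.7 cm

Layer 1 at 22 °C → α = 2.8×10⁻⁴ K⁻¹
Layer 2 at 2 °C → α = 0.97×10⁻⁴ K⁻¹
0–110 m: 0.95 × 110 × 2.8×10⁻⁴ = 0.02926 m
Layer 2: 0.34 × 230 × 0.97×10⁻⁴ = 0.0075854 m
Δh = 0.02926 + 0.0075854 = 0.0368454 m ≈ 3.7 cm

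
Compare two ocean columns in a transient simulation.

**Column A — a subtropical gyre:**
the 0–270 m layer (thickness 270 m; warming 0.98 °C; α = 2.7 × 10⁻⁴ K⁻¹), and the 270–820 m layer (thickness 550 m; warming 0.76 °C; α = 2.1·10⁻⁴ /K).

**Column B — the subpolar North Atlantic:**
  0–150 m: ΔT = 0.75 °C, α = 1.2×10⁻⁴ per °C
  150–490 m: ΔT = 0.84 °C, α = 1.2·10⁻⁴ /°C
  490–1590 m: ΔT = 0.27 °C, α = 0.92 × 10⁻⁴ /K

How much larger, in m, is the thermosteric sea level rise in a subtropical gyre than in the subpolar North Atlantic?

A 0–270 m: 270 × 2.7×10⁻⁴ × 0.98 = 0.071442 m
A 2.1×10⁻⁴ × 550 × 0.76 = 0.08778 m
A total: 0.159222 m
B 0–150 m: 150 × 0.75 × 1.2×10⁻⁴ = 0.01350 m
B Layer 2: 340 × 1.2×10⁻⁴ × 0.84 = 0.034272 m
B Layer 3: 1100 × 0.27 × 0.92×10⁻⁴ = 0.027324 m
B total: 0.075096 m
Difference: 0.159222 − 0.075096 = 0.084126 m

0.084 m larger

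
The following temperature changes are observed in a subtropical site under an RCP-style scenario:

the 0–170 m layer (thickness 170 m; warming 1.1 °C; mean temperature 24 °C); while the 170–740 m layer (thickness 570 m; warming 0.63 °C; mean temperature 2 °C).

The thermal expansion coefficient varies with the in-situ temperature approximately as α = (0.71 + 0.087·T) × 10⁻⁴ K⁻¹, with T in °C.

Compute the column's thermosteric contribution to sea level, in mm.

Layer 1: α = (0.71 + 0.087×24)×10⁻⁴ = 2.798×10⁻⁴ K⁻¹
Layer 2: α = (0.71 + 0.087×2)×10⁻⁴ = 0.884×10⁻⁴ K⁻¹
0–170 m: 2.798×10⁻⁴ × 170 × 1.1 = 0.0523226 m
170–740 m: 570 × 0.884×10⁻⁴ × 0.63 = 0.03174444 m
Δh = 0.0523226 + 0.03174444 = 0.08406704 m ≈ 84.1 mm

about 84.1 mm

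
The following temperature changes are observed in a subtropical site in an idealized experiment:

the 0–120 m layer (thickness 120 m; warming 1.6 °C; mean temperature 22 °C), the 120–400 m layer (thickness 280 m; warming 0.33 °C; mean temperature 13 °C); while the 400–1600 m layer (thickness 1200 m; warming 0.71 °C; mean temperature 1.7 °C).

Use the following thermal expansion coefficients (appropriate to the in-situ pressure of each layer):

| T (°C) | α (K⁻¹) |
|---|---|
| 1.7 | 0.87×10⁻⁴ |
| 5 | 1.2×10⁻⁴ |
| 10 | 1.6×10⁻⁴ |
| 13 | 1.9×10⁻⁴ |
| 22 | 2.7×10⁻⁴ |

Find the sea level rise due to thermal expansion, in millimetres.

Layer 1 at 22 °C → α = 2.7×10⁻⁴ K⁻¹
Layer 2 at 13 °C → α = 1.9×10⁻⁴ K⁻¹
Layer 3 at 1.7 °C → α = 0.87×10⁻⁴ K⁻¹
Layer 1: 1.6 × 120 × 2.7×10⁻⁴ = 0.05184 m
Layer 2: 280 × 0.33 × 1.9×10⁻⁴ = 0.017556 m
400–1600 m: 1200 × 0.71 × 0.87×10⁻⁴ = 0.074124 m
Δh = 0.05184 + 0.017556 + 0.074124 = 0.14352 m ≈ 144 mm

144 mm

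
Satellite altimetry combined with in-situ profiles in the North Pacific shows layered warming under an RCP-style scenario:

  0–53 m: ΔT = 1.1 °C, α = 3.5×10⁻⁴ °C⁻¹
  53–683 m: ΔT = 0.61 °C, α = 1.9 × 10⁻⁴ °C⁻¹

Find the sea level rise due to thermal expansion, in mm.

93.4 mm

Layer 1: 53 × 1.1 × 3.5×10⁻⁴ = 0.020405 m
Layer 2: 0.61 × 630 × 1.9×10⁻⁴ = 0.073017 m
Δh = 0.020405 + 0.073017 = 0.093422 m ≈ 93.4 mm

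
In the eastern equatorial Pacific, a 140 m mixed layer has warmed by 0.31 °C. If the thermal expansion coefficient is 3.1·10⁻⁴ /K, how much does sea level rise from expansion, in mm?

13 mm

Δh = αΔT·H = 3.1×10⁻⁴ × 0.31 × 140 = 0.013454 m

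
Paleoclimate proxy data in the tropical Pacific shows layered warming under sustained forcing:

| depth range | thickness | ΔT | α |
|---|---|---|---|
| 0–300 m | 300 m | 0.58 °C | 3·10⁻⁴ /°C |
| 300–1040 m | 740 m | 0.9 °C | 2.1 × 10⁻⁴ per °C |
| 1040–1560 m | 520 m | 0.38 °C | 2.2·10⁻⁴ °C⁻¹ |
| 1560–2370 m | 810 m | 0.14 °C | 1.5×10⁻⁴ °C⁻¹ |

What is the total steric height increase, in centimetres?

3×10⁻⁴ × 0.58 × 300 = 0.05220 m
Layer 2: 0.9 × 2.1×10⁻⁴ × 740 = 0.13986 m
Layer 3: 0.38 × 2.2×10⁻⁴ × 520 = 0.043472 m
Layer 4: 0.14 × 810 × 1.5×10⁻⁴ = 0.01701 m
Δh = 0.05220 + 0.13986 + 0.043472 + 0.01701 = 0.252542 m

about 25.3 cm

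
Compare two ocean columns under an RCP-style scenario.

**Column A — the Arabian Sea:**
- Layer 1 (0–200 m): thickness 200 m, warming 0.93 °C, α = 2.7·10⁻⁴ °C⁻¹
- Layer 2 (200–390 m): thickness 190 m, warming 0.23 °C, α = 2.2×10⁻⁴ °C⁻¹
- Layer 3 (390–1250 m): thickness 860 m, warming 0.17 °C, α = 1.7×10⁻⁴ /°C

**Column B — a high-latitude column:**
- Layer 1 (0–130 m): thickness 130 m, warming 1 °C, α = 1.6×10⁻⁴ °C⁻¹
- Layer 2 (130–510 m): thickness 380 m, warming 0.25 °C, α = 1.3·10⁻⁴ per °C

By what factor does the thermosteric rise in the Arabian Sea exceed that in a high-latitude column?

2.6

A 0.93 × 2.7×10⁻⁴ × 200 = 0.05022 m
A Layer 2: 2.2×10⁻⁴ × 190 × 0.23 = 0.009614 m
A 390–1250 m: 860 × 1.7×10⁻⁴ × 0.17 = 0.024854 m
A total: 0.084688 m
B 1.6×10⁻⁴ × 130 × 1 = 0.02080 m
B 130–510 m: 1.3×10⁻⁴ × 0.25 × 380 = 0.01235 m
B total: 0.03315 m
Ratio: 0.084688 / 0.03315 ≈ 2.555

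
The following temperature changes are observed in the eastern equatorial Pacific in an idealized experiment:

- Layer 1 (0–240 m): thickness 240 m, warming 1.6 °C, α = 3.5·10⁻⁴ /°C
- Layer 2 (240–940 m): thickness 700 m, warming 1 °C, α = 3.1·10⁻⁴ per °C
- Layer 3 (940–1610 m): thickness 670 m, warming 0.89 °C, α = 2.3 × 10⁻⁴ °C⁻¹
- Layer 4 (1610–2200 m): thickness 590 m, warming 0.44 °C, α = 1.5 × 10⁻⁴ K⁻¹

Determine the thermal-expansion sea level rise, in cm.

0–240 m: 3.5×10⁻⁴ × 240 × 1.6 = 0.13440 m
240–940 m: 3.1×10⁻⁴ × 700 × 1 = 0.21700 m
Layer 3: 2.3×10⁻⁴ × 670 × 0.89 = 0.137149 m
1610–2200 m: 0.44 × 1.5×10⁻⁴ × 590 = 0.03894 m
Δh = 0.13440 + 0.21700 + 0.137149 + 0.03894 = 0.527489 m ≈ 53 cm

53 cm of thermosteric rise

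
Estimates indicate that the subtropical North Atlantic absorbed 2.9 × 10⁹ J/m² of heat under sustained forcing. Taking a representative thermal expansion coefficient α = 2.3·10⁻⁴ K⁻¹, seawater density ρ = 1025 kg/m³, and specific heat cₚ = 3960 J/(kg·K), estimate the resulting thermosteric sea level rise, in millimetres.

Δh = αQ/(ρcₚ) = 2.3×10⁻⁴ × 2.9×10⁹ / (1025 × 3960) ≈ 0.16433 m

about 160 mm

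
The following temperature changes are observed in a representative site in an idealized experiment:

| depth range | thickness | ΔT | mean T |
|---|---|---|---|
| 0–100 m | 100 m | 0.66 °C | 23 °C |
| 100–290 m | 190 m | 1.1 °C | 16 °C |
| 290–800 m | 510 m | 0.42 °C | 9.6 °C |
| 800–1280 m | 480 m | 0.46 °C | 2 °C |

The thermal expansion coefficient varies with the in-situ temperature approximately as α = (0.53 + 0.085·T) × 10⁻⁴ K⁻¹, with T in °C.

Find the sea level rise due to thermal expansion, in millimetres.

about 100 mm

Layer 1: α = (0.53 + 0.085×23)×10⁻⁴ = 2.485×10⁻⁴ K⁻¹
Layer 2: α = (0.53 + 0.085×16)×10⁻⁴ = 1.89×10⁻⁴ K⁻¹
Layer 3: α = (0.53 + 0.085×9.6)×10⁻⁴ = 1.346×10⁻⁴ K⁻¹
Layer 4: α = (0.53 + 0.085×2)×10⁻⁴ = 0.7×10⁻⁴ K⁻¹
Layer 1: 2.485×10⁻⁴ × 0.66 × 100 = 0.016401 m
1.1 × 190 × 1.89×10⁻⁴ = 0.039501 m
290–800 m: 0.42 × 510 × 1.346×10⁻⁴ = 0.02883132 m
Layer 4: 480 × 0.46 × 0.7×10⁻⁴ = 0.015456 m
Δh = 0.016401 + 0.039501 + 0.02883132 + 0.015456 = 0.10018932 m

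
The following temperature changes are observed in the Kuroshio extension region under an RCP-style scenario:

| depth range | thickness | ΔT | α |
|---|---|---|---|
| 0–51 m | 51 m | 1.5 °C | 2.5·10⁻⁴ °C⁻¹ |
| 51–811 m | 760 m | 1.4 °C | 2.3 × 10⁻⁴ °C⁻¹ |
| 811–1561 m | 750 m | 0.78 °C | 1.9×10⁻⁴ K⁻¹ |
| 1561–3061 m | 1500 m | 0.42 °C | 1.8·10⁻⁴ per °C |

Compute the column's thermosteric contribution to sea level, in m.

0.49 m of thermosteric rise

Layer 1: 2.5×10⁻⁴ × 1.5 × 51 = 0.019125 m
Layer 2: 760 × 2.3×10⁻⁴ × 1.4 = 0.24472 m
0.78 × 1.9×10⁻⁴ × 750 = 0.11115 m
Layer 4: 1500 × 1.8×10⁻⁴ × 0.42 = 0.11340 m
Δh = 0.019125 + 0.24472 + 0.11115 + 0.11340 = 0.488395 m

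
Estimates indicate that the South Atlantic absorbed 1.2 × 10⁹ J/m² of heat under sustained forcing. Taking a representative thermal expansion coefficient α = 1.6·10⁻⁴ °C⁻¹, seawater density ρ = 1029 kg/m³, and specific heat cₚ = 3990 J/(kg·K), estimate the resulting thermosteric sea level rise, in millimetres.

Δh = αQ/(ρcₚ) = 1.6×10⁻⁴ × 1.2×10⁹ / (1029 × 3990) ≈ 0.046764 m

47 mm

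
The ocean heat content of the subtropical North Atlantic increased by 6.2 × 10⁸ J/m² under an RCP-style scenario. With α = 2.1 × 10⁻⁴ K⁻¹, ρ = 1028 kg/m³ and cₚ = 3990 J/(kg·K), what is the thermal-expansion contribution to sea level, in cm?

Δh = αQ/(ρcₚ) = 2.1×10⁻⁴ × 6.2×10⁸ / (1028 × 3990) ≈ 0.031743 m

about 3.2 cm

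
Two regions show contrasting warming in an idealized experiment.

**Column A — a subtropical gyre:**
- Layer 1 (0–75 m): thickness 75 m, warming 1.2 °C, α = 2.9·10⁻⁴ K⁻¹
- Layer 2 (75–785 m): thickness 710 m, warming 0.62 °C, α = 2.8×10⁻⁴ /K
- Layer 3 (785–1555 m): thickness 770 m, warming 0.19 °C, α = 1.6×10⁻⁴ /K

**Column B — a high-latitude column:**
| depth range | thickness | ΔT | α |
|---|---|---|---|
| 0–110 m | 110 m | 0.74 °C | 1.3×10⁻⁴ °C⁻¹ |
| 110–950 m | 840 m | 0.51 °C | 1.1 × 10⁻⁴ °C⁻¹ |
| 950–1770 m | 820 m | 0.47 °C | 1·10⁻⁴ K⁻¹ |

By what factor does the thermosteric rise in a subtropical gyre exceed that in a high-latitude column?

A Layer 1: 75 × 1.2 × 2.9×10⁻⁴ = 0.02610 m
A 75–785 m: 0.62 × 2.8×10⁻⁴ × 710 = 0.123256 m
A Layer 3: 770 × 1.6×10⁻⁴ × 0.19 = 0.023408 m
A total: 0.172764 m
B 0.74 × 1.3×10⁻⁴ × 110 = 0.010582 m
B 110–950 m: 1.1×10⁻⁴ × 0.51 × 840 = 0.047124 m
B 1×10⁻⁴ × 820 × 0.47 = 0.03854 m
B total: 0.096246 m
Ratio: 0.172764 / 0.096246 ≈ 1.795

1.8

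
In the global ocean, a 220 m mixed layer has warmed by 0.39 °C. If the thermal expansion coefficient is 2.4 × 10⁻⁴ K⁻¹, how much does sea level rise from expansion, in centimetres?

Δh = αΔT·H = 2.4×10⁻⁴ × 0.39 × 220 = 0.020592 m

2.1 cm of thermosteric rise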